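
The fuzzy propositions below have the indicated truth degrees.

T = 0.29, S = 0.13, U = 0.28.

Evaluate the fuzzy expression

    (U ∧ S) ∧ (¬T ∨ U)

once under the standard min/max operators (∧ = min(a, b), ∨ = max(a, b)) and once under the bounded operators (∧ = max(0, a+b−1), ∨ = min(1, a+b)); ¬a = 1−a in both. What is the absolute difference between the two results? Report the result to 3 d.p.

0.130

Under standard min/max:
  U ∧ S = min(a, b) on (0.28, 0.13) = 0.13
  ¬T = 1 − 0.29 = 0.71
  ¬T ∨ U = max(a, b) on (0.71, 0.28) = 0.71
  (U ∧ S) ∧ (¬T ∨ U) = min(a, b) on (0.13, 0.71) = 0.13
  → value = 0.1300
Under bounded:
  U ∧ S = max(0, a+b−1) on (0.28, 0.13) = 0.00
  ¬T = 1 − 0.29 = 0.71
  ¬T ∨ U = min(1, a+b) on (0.71, 0.28) = 0.99
  (U ∧ S) ∧ (¬T ∨ U) = max(0, a+b−1) on (0.00, 0.99) = 0.00
  → value = 0.0000
|0.1300 − 0.0000| = 0.130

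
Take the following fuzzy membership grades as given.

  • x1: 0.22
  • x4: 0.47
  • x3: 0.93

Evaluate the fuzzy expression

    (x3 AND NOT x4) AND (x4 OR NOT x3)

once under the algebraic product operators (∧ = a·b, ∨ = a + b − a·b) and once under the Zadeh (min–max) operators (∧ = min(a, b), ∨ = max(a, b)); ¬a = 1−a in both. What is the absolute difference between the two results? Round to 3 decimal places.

0.220

Under algebraic product:
  NOT x4 = 1 − 0.4700 = 0.5300
  x3 AND NOT x4 = a·b on (0.9300, 0.5300) = 0.4929
  NOT x3 = 1 − 0.9300 = 0.0700
  x4 OR NOT x3 = a + b − a·b on (0.4700, 0.0700) = 0.5071
  (x3 AND NOT x4) AND (x4 OR NOT x3) = a·b on (0.4929, 0.5071) = 0.2499
  → value = 0.2499
Under Zadeh (min–max):
  NOT x4 = 1 − 0.47 = 0.53
  x3 AND NOT x4 = min(a, b) on (0.93, 0.53) = 0.53
  NOT x3 = 1 − 0.93 = 0.07
  x4 OR NOT x3 = max(a, b) on (0.47, 0.07) = 0.47
  (x3 AND NOT x4) AND (x4 OR NOT x3) = min(a, b) on (0.53, 0.47) = 0.47
  → value = 0.4700
|0.2499 − 0.4700| = 0.220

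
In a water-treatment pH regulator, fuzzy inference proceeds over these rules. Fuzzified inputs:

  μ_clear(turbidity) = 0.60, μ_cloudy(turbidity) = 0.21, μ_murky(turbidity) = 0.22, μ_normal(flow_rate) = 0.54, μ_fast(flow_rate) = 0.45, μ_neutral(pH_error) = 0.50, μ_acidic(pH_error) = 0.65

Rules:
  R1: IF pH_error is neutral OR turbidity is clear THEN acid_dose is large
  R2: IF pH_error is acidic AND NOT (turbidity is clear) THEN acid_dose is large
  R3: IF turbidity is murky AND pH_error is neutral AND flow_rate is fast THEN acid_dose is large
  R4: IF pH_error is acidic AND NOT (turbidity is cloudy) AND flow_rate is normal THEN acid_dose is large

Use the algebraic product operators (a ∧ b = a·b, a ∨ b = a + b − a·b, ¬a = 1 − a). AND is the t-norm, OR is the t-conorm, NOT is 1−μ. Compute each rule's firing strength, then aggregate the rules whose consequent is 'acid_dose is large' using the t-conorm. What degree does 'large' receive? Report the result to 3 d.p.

R1: neutral=0.50, clear=0.60; OR[a + b − a·b] → w = 0.8000
R2: acidic=0.65, ¬clear=1−0.60=0.40; AND[a·b] → w = 0.2600
R3: murky=0.22, neutral=0.50, fast=0.45; AND[a·b] → w = 0.0495
R4: acidic=0.65, ¬cloudy=1−0.21=0.79, normal=0.54; AND[a·b] → w = 0.2773
Rules with consequent 'large': {R1, R2, R3, R4} → strengths 0.8000, 0.2600, 0.0495, 0.2773
Aggregate via t-conorm [a + b − a·b]: 0.8983

0.898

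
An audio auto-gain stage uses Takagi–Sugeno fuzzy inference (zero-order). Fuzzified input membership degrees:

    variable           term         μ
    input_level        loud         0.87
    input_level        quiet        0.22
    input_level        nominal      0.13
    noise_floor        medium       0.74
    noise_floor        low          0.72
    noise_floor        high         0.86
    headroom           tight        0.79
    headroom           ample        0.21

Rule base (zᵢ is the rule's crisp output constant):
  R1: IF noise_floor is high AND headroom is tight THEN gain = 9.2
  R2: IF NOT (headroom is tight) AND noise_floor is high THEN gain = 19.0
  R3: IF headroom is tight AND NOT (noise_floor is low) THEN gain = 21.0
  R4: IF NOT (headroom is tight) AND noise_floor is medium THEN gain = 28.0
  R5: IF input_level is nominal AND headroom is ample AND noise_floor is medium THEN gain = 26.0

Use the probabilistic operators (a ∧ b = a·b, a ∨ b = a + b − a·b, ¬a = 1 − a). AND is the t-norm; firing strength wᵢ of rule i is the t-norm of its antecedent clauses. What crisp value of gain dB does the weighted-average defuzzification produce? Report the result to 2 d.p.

R1 (z=9.2): high=0.86, tight=0.79; AND[a·b] → w = 0.6794
R2 (z=19.0): ¬tight=1−0.79=0.21, high=0.86; AND[a·b] → w = 0.1806
R3 (z=21.0): tight=0.79, ¬low=1−0.72=0.28; AND[a·b] → w = 0.2212
R4 (z=28.0): ¬tight=1−0.79=0.21, medium=0.74; AND[a·b] → w = 0.1554
R5 (z=26.0): nominal=0.13, ample=0.21, medium=0.74; AND[a·b] → w = 0.0202
Weighted average = (0.6794·9.2 + 0.1806·19.0 + 0.2212·21.0 + 0.1554·28.0 + 0.0202·26.0) / (0.6794 + 0.1806 + 0.2212 + 0.1554 + 0.0202)
  = 19.2035 / 1.2568 = 15.28

15.28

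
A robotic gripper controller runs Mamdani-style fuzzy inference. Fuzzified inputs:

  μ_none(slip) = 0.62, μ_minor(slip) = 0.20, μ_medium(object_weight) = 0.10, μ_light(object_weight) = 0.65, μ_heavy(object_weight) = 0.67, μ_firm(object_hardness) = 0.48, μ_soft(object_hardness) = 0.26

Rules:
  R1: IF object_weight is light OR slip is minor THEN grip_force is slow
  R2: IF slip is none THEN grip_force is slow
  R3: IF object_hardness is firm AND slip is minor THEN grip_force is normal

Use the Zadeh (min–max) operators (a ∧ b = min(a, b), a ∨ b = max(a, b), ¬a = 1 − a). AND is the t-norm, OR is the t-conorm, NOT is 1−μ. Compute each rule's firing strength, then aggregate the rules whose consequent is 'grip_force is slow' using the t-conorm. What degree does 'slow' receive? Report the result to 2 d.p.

0.65

R1: light=0.65, minor=0.20; OR[max(a, b)] → w = 0.65
R2: none=0.62 → w = 0.62
R3: firm=0.48, minor=0.20; AND[min(a, b)] → w = 0.20
Rules with consequent 'slow': {R1, R2} → strengths 0.65, 0.62
Aggregate via t-conorm [max(a, b)]: 0.65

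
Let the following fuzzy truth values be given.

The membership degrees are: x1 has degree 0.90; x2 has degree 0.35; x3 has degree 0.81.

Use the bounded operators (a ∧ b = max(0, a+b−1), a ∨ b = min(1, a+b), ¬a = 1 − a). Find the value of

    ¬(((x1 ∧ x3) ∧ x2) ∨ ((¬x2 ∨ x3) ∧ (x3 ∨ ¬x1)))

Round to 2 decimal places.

0.03

x1 ∧ x3 = max(0, a+b−1) on (0.90, 0.81) = 0.71
(x1 ∧ x3) ∧ x2 = max(0, a+b−1) on (0.71, 0.35) = 0.06
¬x2 = 1 − 0.35 = 0.65
¬x2 ∨ x3 = min(1, a+b) on (0.65, 0.81) = 1.00
¬x1 = 1 − 0.90 = 0.10
x3 ∨ ¬x1 = min(1, a+b) on (0.81, 0.10) = 0.91
(¬x2 ∨ x3) ∧ (x3 ∨ ¬x1) = max(0, a+b−1) on (1.00, 0.91) = 0.91
((x1 ∧ x3) ∧ x2) ∨ ((¬x2 ∨ x3) ∧ (x3 ∨ ¬x1)) = min(1, a+b) on (0.06, 0.91) = 0.97
¬(((x1 ∧ x3) ∧ x2) ∨ ((¬x2 ∨ x3) ∧ (x3 ∨ ¬x1))) = 1 − 0.97 = 0.03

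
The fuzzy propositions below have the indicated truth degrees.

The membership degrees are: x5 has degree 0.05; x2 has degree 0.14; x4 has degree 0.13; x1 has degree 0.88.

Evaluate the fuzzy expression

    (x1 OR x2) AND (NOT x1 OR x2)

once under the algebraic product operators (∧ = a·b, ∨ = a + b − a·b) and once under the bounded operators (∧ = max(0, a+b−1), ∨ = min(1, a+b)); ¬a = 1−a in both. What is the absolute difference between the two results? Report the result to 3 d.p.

0.042

Under algebraic product:
  x1 OR x2 = a + b − a·b on (0.8800, 0.1400) = 0.8968
  NOT x1 = 1 − 0.8800 = 0.1200
  NOT x1 OR x2 = a + b − a·b on (0.1200, 0.1400) = 0.2432
  (x1 OR x2) AND (NOT x1 OR x2) = a·b on (0.8968, 0.2432) = 0.2181
  → value = 0.2181
Under bounded:
  x1 OR x2 = min(1, a+b) on (0.88, 0.14) = 1.00
  NOT x1 = 1 − 0.88 = 0.12
  NOT x1 OR x2 = min(1, a+b) on (0.12, 0.14) = 0.26
  (x1 OR x2) AND (NOT x1 OR x2) = max(0, a+b−1) on (1.00, 0.26) = 0.26
  → value = 0.2600
|0.2181 − 0.2600| = 0.042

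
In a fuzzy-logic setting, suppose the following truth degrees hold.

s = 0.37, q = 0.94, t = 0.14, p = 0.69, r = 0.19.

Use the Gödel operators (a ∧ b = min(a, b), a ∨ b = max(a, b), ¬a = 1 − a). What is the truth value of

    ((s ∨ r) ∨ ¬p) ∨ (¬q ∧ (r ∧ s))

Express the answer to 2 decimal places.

0.37

s ∨ r = max(a, b) on (0.37, 0.19) = 0.37
¬p = 1 − 0.69 = 0.31
(s ∨ r) ∨ ¬p = max(a, b) on (0.37, 0.31) = 0.37
¬q = 1 − 0.94 = 0.06
r ∧ s = min(a, b) on (0.19, 0.37) = 0.19
¬q ∧ (r ∧ s) = min(a, b) on (0.06, 0.19) = 0.06
((s ∨ r) ∨ ¬p) ∨ (¬q ∧ (r ∧ s)) = max(a, b) on (0.37, 0.06) = 0.37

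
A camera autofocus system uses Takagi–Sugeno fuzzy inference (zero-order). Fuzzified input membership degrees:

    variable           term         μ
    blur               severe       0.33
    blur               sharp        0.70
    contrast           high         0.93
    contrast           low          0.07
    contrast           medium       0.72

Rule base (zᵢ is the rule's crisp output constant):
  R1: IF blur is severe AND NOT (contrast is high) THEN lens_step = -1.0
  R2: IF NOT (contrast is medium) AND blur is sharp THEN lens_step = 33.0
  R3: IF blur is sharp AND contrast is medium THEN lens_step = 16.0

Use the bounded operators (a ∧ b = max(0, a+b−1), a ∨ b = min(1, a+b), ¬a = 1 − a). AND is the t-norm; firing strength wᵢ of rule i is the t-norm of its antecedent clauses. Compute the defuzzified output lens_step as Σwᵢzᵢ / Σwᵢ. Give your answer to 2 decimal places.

R1 (z=-1.0): severe=0.33, ¬high=1−0.93=0.07; AND[max(0, a+b−1)] → w = 0.00
R2 (z=33.0): ¬medium=1−0.72=0.28, sharp=0.70; AND[max(0, a+b−1)] → w = 0.00
R3 (z=16.0): sharp=0.70, medium=0.72; AND[max(0, a+b−1)] → w = 0.42
Weighted average = (0.00·-1.0 + 0.00·33.0 + 0.42·16.0) / (0.00 + 0.00 + 0.42)
  = 6.7200 / 0.4200 = 16.00

16.00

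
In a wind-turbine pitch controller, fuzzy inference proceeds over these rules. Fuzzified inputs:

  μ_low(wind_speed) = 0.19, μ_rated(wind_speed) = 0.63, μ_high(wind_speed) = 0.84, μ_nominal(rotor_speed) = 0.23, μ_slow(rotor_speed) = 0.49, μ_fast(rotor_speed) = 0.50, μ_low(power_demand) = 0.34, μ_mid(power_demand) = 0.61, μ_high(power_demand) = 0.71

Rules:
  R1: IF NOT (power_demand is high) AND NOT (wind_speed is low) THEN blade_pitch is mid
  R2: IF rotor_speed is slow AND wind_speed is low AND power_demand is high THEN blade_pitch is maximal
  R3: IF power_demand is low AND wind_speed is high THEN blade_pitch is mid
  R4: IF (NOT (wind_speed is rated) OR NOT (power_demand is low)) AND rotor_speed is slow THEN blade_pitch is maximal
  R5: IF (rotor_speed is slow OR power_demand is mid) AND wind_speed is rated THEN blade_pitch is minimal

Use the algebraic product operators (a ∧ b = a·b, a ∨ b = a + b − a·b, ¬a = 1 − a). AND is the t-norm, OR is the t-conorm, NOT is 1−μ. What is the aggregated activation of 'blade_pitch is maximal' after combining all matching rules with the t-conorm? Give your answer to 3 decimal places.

R1: ¬high=1−0.71=0.29, ¬low=1−0.19=0.81; AND[a·b] → w = 0.2349
R2: slow=0.49, low=0.19, high=0.71; AND[a·b] → w = 0.0661
R3: low=0.34, high=0.84; AND[a·b] → w = 0.2856
R4: (¬rated=1−0.63=0.37 OR ¬low=1−0.34=0.66) = 0.7858; AND[a·b] with slow=0.49 → w = 0.3850
R5: (slow=0.49 OR mid=0.61) = 0.8011; AND[a·b] with rated=0.63 → w = 0.5047
Rules with consequent 'maximal': {R2, R4} → strengths 0.0661, 0.3850
Aggregate via t-conorm [a + b − a·b]: 0.4257

0.426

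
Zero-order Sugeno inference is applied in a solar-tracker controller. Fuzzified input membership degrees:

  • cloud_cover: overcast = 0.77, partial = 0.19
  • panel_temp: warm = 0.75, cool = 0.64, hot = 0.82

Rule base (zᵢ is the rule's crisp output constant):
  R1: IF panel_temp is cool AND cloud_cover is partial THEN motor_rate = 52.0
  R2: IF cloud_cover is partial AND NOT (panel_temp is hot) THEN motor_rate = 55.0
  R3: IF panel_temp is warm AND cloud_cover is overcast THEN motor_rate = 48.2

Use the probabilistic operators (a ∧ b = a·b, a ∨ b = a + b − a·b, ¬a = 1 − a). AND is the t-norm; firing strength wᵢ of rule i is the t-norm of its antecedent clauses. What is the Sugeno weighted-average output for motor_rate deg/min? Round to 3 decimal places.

R1 (z=52.0): cool=0.64, partial=0.19; AND[a·b] → w = 0.1216
R2 (z=55.0): partial=0.19, ¬hot=1−0.82=0.18; AND[a·b] → w = 0.0342
R3 (z=48.2): warm=0.75, overcast=0.77; AND[a·b] → w = 0.5775
Weighted average = (0.1216·52.0 + 0.0342·55.0 + 0.5775·48.2) / (0.1216 + 0.0342 + 0.5775)
  = 36.0397 / 0.7333 = 49.147

49.147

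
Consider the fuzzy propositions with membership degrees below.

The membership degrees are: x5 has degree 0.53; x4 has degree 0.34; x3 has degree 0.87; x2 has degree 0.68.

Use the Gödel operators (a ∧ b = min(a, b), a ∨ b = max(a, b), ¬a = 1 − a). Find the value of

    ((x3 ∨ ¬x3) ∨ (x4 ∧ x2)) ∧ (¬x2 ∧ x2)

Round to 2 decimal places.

0.32

¬x3 = 1 − 0.87 = 0.13
x3 ∨ ¬x3 = max(a, b) on (0.87, 0.13) = 0.87
x4 ∧ x2 = min(a, b) on (0.34, 0.68) = 0.34
(x3 ∨ ¬x3) ∨ (x4 ∧ x2) = max(a, b) on (0.87, 0.34) = 0.87
¬x2 = 1 − 0.68 = 0.32
¬x2 ∧ x2 = min(a, b) on (0.32, 0.68) = 0.32
((x3 ∨ ¬x3) ∨ (x4 ∧ x2)) ∧ (¬x2 ∧ x2) = min(a, b) on (0.87, 0.32) = 0.32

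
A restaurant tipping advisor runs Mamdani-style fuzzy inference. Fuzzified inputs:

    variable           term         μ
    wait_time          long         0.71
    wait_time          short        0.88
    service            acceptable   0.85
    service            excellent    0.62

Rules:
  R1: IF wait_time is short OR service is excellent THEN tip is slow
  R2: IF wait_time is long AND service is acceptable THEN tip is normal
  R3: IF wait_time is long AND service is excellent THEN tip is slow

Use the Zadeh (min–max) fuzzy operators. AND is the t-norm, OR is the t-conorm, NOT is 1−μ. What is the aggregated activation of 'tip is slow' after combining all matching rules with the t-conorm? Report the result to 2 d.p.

R1: short=0.88, excellent=0.62; OR[max(a, b)] → w = 0.88
R2: long=0.71, acceptable=0.85; AND[min(a, b)] → w = 0.71
R3: long=0.71, excellent=0.62; AND[min(a, b)] → w = 0.62
Rules with consequent 'slow': {R1, R3} → strengths 0.88, 0.62
Aggregate via t-conorm [max(a, b)]: 0.88

0.88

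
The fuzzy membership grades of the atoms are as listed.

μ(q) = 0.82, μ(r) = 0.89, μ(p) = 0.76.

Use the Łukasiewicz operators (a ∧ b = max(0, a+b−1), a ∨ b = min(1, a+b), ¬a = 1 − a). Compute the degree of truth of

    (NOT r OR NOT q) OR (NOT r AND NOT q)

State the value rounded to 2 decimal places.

NOT r = 1 − 0.89 = 0.11
NOT q = 1 − 0.82 = 0.18
NOT r OR NOT q = min(1, a+b) on (0.11, 0.18) = 0.29
NOT r = 1 − 0.89 = 0.11
NOT q = 1 − 0.82 = 0.18
NOT r AND NOT q = max(0, a+b−1) on (0.11, 0.18) = 0.00
(NOT r OR NOT q) OR (NOT r AND NOT q) = min(1, a+b) on (0.29, 0.00) = 0.29

0.29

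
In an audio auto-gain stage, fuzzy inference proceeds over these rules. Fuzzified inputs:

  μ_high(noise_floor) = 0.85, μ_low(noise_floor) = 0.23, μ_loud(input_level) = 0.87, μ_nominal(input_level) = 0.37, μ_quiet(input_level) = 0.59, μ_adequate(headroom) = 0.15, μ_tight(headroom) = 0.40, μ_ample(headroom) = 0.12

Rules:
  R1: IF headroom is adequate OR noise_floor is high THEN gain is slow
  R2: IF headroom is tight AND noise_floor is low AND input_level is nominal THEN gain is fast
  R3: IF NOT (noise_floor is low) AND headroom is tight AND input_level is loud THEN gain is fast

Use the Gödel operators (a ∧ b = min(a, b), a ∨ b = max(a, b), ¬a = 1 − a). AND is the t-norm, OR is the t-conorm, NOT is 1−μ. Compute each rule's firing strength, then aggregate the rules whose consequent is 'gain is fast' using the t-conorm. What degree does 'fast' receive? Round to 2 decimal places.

R1: adequate=0.15, high=0.85; OR[max(a, b)] → w = 0.85
R2: tight=0.40, low=0.23, nominal=0.37; AND[min(a, b)] → w = 0.23
R3: ¬low=1−0.23=0.77, tight=0.40, loud=0.87; AND[min(a, b)] → w = 0.40
Rules with consequent 'fast': {R2, R3} → strengths 0.23, 0.40
Aggregate via t-conorm [max(a, b)]: 0.40

0.40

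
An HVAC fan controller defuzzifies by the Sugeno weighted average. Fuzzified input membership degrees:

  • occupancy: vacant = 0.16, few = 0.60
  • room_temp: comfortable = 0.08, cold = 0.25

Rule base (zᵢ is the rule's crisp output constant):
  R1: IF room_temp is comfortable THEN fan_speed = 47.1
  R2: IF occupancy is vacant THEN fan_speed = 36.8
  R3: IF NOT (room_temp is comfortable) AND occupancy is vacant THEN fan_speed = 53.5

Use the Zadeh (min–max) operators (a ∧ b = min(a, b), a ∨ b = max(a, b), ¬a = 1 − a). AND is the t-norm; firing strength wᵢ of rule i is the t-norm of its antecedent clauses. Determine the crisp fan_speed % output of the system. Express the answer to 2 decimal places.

45.54

R1 (z=47.1): comfortable=0.08 → w = 0.08
R2 (z=36.8): vacant=0.16 → w = 0.16
R3 (z=53.5): ¬comfortable=1−0.08=0.92, vacant=0.16; AND[min(a, b)] → w = 0.16
Weighted average = (0.08·47.1 + 0.16·36.8 + 0.16·53.5) / (0.08 + 0.16 + 0.16)
  = 18.2160 / 0.4000 = 45.54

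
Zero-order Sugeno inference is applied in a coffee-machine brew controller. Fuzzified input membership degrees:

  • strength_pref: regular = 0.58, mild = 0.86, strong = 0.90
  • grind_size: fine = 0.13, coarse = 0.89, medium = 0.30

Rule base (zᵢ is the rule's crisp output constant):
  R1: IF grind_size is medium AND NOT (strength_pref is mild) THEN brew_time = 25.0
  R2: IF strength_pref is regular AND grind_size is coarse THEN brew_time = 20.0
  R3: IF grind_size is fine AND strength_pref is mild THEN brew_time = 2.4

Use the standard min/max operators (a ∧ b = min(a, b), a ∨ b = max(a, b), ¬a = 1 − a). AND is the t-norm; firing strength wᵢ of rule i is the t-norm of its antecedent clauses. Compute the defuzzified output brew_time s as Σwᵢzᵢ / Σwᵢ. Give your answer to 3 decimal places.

R1 (z=25.0): medium=0.30, ¬mild=1−0.86=0.14; AND[min(a, b)] → w = 0.14
R2 (z=20.0): regular=0.58, coarse=0.89; AND[min(a, b)] → w = 0.58
R3 (z=2.4): fine=0.13, mild=0.86; AND[min(a, b)] → w = 0.13
Weighted average = (0.14·25.0 + 0.58·20.0 + 0.13·2.4) / (0.14 + 0.58 + 0.13)
  = 15.4120 / 0.8500 = 18.132

18.132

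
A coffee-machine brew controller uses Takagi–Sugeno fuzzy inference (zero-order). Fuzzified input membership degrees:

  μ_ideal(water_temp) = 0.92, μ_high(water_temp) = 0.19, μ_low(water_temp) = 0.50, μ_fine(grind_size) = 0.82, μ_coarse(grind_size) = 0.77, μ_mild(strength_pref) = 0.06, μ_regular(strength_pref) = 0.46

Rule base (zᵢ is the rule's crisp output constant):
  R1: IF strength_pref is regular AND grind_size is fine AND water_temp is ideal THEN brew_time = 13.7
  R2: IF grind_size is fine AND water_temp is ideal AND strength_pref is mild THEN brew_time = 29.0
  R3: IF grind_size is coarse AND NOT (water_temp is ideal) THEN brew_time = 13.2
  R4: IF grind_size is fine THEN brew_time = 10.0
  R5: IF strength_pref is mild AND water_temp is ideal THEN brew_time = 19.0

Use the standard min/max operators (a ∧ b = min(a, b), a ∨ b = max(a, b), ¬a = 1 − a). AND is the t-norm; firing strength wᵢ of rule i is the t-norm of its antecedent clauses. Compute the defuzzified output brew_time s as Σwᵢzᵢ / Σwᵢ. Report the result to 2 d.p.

12.46

R1 (z=13.7): regular=0.46, fine=0.82, ideal=0.92; AND[min(a, b)] → w = 0.46
R2 (z=29.0): fine=0.82, ideal=0.92, mild=0.06; AND[min(a, b)] → w = 0.06
R3 (z=13.2): coarse=0.77, ¬ideal=1−0.92=0.08; AND[min(a, b)] → w = 0.08
R4 (z=10.0): fine=0.82 → w = 0.82
R5 (z=19.0): mild=0.06, ideal=0.92; AND[min(a, b)] → w = 0.06
Weighted average = (0.46·13.7 + 0.06·29.0 + 0.08·13.2 + 0.82·10.0 + 0.06·19.0) / (0.46 + 0.06 + 0.08 + 0.82 + 0.06)
  = 18.4380 / 1.4800 = 12.46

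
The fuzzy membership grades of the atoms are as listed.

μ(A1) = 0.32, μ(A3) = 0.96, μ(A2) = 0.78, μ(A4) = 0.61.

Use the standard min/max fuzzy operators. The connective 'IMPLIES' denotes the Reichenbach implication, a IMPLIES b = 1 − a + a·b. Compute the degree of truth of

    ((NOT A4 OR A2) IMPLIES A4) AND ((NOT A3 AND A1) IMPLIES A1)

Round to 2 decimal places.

0.70

NOT A4 = 1 − 0.61 = 0.39
NOT A4 OR A2 = max(a, b) on (0.39, 0.78) = 0.78
(NOT A4 OR A2) IMPLIES A4  [Reichenbach: 1 − a + a·b] with a=0.78, b=0.61 → 0.70
NOT A3 = 1 − 0.96 = 0.04
NOT A3 AND A1 = min(a, b) on (0.04, 0.32) = 0.04
(NOT A3 AND A1) IMPLIES A1  [Reichenbach: 1 − a + a·b] with a=0.04, b=0.32 → 0.97
((NOT A4 OR A2) IMPLIES A4) AND ((NOT A3 AND A1) IMPLIES A1) = min(a, b) on (0.70, 0.97) = 0.70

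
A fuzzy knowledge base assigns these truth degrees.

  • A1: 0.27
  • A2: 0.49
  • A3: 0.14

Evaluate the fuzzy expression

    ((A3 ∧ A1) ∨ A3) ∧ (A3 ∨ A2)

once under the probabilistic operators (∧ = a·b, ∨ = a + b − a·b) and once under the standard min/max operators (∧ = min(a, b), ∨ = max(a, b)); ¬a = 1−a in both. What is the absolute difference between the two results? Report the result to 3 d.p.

Under probabilistic:
  A3 ∧ A1 = a·b on (0.1400, 0.2700) = 0.0378
  (A3 ∧ A1) ∨ A3 = a + b − a·b on (0.0378, 0.1400) = 0.1725
  A3 ∨ A2 = a + b − a·b on (0.1400, 0.4900) = 0.5614
  ((A3 ∧ A1) ∨ A3) ∧ (A3 ∨ A2) = a·b on (0.1725, 0.5614) = 0.0968
  → value = 0.0968
Under standard min/max:
  A3 ∧ A1 = min(a, b) on (0.14, 0.27) = 0.14
  (A3 ∧ A1) ∨ A3 = max(a, b) on (0.14, 0.14) = 0.14
  A3 ∨ A2 = max(a, b) on (0.14, 0.49) = 0.49
  ((A3 ∧ A1) ∨ A3) ∧ (A3 ∨ A2) = min(a, b) on (0.14, 0.49) = 0.14
  → value = 0.1400
|0.0968 − 0.1400| = 0.043

0.043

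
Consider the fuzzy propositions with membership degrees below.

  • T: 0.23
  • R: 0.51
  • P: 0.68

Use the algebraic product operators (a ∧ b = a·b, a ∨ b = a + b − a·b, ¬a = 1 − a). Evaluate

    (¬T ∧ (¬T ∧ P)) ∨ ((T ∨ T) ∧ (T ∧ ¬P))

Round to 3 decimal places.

0.421

¬T = 1 − 0.2300 = 0.7700
¬T = 1 − 0.2300 = 0.7700
¬T ∧ P = a·b on (0.7700, 0.6800) = 0.5236
¬T ∧ (¬T ∧ P) = a·b on (0.7700, 0.5236) = 0.4032
T ∨ T = a + b − a·b on (0.2300, 0.2300) = 0.4071
¬P = 1 − 0.6800 = 0.3200
T ∧ ¬P = a·b on (0.2300, 0.3200) = 0.0736
(T ∨ T) ∧ (T ∧ ¬P) = a·b on (0.4071, 0.0736) = 0.0300
(¬T ∧ (¬T ∧ P)) ∨ ((T ∨ T) ∧ (T ∧ ¬P)) = a + b − a·b on (0.4032, 0.0300) = 0.4211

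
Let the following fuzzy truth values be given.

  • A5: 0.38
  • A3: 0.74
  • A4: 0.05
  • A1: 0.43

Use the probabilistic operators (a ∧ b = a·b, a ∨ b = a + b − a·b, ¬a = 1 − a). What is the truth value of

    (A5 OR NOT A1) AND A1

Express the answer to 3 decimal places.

NOT A1 = 1 − 0.4300 = 0.5700
A5 OR NOT A1 = a + b − a·b on (0.3800, 0.5700) = 0.7334
(A5 OR NOT A1) AND A1 = a·b on (0.7334, 0.4300) = 0.3154

0.315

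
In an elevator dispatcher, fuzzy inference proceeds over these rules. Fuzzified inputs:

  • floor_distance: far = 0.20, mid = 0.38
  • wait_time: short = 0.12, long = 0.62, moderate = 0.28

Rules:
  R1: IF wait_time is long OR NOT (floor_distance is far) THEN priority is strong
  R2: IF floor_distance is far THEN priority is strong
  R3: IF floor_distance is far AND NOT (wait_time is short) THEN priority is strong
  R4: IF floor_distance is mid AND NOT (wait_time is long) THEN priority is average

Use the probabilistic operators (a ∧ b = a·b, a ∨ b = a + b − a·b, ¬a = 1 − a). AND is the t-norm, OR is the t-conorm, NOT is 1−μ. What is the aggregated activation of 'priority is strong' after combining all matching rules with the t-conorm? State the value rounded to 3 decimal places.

R1: long=0.62, ¬far=1−0.20=0.80; OR[a + b − a·b] → w = 0.9240
R2: far=0.20 → w = 0.2000
R3: far=0.20, ¬short=1−0.12=0.88; AND[a·b] → w = 0.1760
R4: mid=0.38, ¬long=1−0.62=0.38; AND[a·b] → w = 0.1444
Rules with consequent 'strong': {R1, R2, R3} → strengths 0.9240, 0.2000, 0.1760
Aggregate via t-conorm [a + b − a·b]: 0.9499

0.950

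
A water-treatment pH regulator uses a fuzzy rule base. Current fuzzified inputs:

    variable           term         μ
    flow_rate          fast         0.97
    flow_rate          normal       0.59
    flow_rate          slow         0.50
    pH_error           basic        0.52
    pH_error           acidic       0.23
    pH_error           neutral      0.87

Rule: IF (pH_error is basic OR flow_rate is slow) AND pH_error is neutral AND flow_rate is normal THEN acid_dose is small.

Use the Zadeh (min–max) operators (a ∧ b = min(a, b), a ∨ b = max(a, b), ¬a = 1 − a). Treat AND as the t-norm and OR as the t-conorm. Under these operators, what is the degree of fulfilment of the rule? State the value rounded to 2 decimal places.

firing strength: (basic=0.52 OR slow=0.50) = 0.52; AND[min(a, b)] with neutral=0.87, normal=0.59 → w = 0.52

0.52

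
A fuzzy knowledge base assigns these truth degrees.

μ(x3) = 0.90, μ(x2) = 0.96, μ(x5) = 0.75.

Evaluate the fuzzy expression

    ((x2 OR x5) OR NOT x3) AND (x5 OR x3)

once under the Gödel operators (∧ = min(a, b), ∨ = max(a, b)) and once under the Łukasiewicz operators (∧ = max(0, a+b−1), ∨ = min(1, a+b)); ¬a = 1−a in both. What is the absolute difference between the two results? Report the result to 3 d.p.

Under Gödel:
  x2 OR x5 = max(a, b) on (0.96, 0.75) = 0.96
  NOT x3 = 1 − 0.90 = 0.10
  (x2 OR x5) OR NOT x3 = max(a, b) on (0.96, 0.10) = 0.96
  x5 OR x3 = max(a, b) on (0.75, 0.90) = 0.90
  ((x2 OR x5) OR NOT x3) AND (x5 OR x3) = min(a, b) on (0.96, 0.90) = 0.90
  → value = 0.9000
Under Łukasiewicz:
  x2 OR x5 = min(1, a+b) on (0.96, 0.75) = 1.00
  NOT x3 = 1 − 0.90 = 0.10
  (x2 OR x5) OR NOT x3 = min(1, a+b) on (1.00, 0.10) = 1.00
  x5 OR x3 = min(1, a+b) on (0.75, 0.90) = 1.00
  ((x2 OR x5) OR NOT x3) AND (x5 OR x3) = max(0, a+b−1) on (1.00, 1.00) = 1.00
  → value = 1.0000
|0.9000 − 1.0000| = 0.100

0.100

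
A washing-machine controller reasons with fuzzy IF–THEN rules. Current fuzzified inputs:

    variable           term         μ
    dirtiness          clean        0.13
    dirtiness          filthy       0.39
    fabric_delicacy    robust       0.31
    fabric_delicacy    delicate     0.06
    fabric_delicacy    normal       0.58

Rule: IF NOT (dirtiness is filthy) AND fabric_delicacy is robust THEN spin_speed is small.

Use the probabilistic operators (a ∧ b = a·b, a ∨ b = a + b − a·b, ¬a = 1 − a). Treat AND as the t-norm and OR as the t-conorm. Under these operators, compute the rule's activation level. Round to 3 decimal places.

firing strength: ¬filthy=1−0.39=0.61, robust=0.31; AND[a·b] → w = 0.1891

0.189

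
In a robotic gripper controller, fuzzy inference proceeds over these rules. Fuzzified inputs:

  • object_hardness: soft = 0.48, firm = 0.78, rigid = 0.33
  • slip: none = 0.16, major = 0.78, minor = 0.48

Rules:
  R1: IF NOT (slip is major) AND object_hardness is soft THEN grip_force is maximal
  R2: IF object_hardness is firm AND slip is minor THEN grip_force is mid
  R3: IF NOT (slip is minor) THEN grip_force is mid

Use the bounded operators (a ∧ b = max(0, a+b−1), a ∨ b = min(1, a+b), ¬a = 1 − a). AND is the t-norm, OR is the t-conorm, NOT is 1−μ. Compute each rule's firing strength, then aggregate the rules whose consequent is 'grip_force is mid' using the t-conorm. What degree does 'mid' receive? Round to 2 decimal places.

0.78

R1: ¬major=1−0.78=0.22, soft=0.48; AND[max(0, a+b−1)] → w = 0.00
R2: firm=0.78, minor=0.48; AND[max(0, a+b−1)] → w = 0.26
R3: ¬minor=1−0.48=0.52 → w = 0.52
Rules with consequent 'mid': {R2, R3} → strengths 0.26, 0.52
Aggregate via t-conorm [min(1, a+b)]: 0.78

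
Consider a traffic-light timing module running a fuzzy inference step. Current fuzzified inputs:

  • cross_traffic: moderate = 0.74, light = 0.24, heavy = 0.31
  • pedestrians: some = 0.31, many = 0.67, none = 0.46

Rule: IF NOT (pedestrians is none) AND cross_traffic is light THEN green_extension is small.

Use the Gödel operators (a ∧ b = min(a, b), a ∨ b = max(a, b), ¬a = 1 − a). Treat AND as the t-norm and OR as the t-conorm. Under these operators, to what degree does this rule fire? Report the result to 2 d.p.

firing strength: ¬none=1−0.46=0.54, light=0.24; AND[min(a, b)] → w = 0.24

0.24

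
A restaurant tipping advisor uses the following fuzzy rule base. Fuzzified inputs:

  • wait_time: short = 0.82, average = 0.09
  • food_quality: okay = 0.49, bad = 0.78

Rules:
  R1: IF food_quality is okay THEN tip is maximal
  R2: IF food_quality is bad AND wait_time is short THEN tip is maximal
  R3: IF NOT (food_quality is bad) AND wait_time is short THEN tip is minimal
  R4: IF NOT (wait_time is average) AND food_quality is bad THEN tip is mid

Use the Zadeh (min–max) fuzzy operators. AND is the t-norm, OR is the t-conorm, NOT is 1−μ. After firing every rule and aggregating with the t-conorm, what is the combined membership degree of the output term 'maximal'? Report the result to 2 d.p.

0.78

R1: okay=0.49 → w = 0.49
R2: bad=0.78, short=0.82; AND[min(a, b)] → w = 0.78
R3: ¬bad=1−0.78=0.22, short=0.82; AND[min(a, b)] → w = 0.22
R4: ¬average=1−0.09=0.91, bad=0.78; AND[min(a, b)] → w = 0.78
Rules with consequent 'maximal': {R1, R2} → strengths 0.49, 0.78
Aggregate via t-conorm [max(a, b)]: 0.78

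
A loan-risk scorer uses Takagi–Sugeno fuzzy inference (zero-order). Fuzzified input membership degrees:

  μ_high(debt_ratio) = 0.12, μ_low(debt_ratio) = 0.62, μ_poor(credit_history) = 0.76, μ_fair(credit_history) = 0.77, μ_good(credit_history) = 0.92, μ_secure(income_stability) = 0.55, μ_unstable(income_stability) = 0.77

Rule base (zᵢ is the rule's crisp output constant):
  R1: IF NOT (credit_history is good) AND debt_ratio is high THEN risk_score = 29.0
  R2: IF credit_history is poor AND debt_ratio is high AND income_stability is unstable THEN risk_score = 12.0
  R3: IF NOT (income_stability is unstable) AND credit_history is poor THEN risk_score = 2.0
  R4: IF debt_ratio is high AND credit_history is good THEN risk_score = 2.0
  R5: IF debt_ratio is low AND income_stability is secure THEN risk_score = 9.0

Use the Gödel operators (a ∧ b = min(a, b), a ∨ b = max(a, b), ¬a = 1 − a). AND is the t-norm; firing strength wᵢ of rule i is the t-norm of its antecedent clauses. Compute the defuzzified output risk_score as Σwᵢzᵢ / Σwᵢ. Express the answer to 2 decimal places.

8.55

R1 (z=29.0): ¬good=1−0.92=0.08, high=0.12; AND[min(a, b)] → w = 0.08
R2 (z=12.0): poor=0.76, high=0.12, unstable=0.77; AND[min(a, b)] → w = 0.12
R3 (z=2.0): ¬unstable=1−0.77=0.23, poor=0.76; AND[min(a, b)] → w = 0.23
R4 (z=2.0): high=0.12, good=0.92; AND[min(a, b)] → w = 0.12
R5 (z=9.0): low=0.62, secure=0.55; AND[min(a, b)] → w = 0.55
Weighted average = (0.08·29.0 + 0.12·12.0 + 0.23·2.0 + 0.12·2.0 + 0.55·9.0) / (0.08 + 0.12 + 0.23 + 0.12 + 0.55)
  = 9.4100 / 1.1000 = 8.55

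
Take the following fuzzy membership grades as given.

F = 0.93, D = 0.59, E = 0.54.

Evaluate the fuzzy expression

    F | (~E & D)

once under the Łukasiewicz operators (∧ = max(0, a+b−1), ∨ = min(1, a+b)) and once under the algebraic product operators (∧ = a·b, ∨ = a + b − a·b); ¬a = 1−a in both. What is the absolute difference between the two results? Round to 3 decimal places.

Under Łukasiewicz:
  ~E = 1 − 0.54 = 0.46
  ~E & D = max(0, a+b−1) on (0.46, 0.59) = 0.05
  F | (~E & D) = min(1, a+b) on (0.93, 0.05) = 0.98
  → value = 0.9800
Under algebraic product:
  ~E = 1 − 0.5400 = 0.4600
  ~E & D = a·b on (0.4600, 0.5900) = 0.2714
  F | (~E & D) = a + b − a·b on (0.9300, 0.2714) = 0.9490
  → value = 0.9490
|0.9800 − 0.9490| = 0.031

0.031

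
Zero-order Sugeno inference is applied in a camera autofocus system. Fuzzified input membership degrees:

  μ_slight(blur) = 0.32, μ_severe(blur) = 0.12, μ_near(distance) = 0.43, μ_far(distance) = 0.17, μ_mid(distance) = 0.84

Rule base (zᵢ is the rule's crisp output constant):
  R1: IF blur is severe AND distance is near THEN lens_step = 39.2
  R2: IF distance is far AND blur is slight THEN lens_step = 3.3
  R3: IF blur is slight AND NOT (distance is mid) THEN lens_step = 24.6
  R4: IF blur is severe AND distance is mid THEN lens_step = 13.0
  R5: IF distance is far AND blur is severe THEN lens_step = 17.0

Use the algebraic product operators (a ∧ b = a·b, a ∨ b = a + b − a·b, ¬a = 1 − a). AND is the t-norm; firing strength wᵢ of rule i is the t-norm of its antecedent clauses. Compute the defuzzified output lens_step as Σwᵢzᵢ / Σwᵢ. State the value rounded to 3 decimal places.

18.387

R1 (z=39.2): severe=0.12, near=0.43; AND[a·b] → w = 0.0516
R2 (z=3.3): far=0.17, slight=0.32; AND[a·b] → w = 0.0544
R3 (z=24.6): slight=0.32, ¬mid=1−0.84=0.16; AND[a·b] → w = 0.0512
R4 (z=13.0): severe=0.12, mid=0.84; AND[a·b] → w = 0.1008
R5 (z=17.0): far=0.17, severe=0.12; AND[a·b] → w = 0.0204
Weighted average = (0.0516·39.2 + 0.0544·3.3 + 0.0512·24.6 + 0.1008·13.0 + 0.0204·17.0) / (0.0516 + 0.0544 + 0.0512 + 0.1008 + 0.0204)
  = 5.1190 / 0.2784 = 18.387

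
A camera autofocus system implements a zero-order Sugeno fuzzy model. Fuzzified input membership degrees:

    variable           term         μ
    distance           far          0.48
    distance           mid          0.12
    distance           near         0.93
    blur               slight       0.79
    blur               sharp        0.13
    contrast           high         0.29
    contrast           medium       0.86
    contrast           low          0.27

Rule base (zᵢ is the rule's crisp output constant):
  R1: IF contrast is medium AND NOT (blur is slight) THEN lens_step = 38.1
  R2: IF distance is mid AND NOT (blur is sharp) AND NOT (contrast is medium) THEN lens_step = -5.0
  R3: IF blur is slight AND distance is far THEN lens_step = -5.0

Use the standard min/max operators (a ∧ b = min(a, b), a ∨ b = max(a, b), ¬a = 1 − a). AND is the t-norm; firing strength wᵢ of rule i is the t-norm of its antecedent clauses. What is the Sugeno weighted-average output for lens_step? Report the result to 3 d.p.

6.174

R1 (z=38.1): medium=0.86, ¬slight=1−0.79=0.21; AND[min(a, b)] → w = 0.21
R2 (z=-5.0): mid=0.12, ¬sharp=1−0.13=0.87, ¬medium=1−0.86=0.14; AND[min(a, b)] → w = 0.12
R3 (z=-5.0): slight=0.79, far=0.48; AND[min(a, b)] → w = 0.48
Weighted average = (0.21·38.1 + 0.12·-5.0 + 0.48·-5.0) / (0.21 + 0.12 + 0.48)
  = 5.0010 / 0.8100 = 6.174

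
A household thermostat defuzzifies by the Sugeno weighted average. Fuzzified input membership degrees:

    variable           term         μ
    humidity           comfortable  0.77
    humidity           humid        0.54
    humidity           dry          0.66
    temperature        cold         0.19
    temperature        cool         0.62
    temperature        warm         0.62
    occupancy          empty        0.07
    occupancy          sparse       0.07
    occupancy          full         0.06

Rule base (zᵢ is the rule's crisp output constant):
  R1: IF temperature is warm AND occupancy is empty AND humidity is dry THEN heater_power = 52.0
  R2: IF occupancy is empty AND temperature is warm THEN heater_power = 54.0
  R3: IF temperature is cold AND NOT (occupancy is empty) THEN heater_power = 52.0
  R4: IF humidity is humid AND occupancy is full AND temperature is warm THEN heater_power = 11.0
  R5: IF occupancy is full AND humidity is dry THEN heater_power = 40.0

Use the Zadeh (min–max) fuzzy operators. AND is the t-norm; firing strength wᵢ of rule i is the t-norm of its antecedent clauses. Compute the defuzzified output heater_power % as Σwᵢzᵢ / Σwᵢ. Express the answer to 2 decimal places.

R1 (z=52.0): warm=0.62, empty=0.07, dry=0.66; AND[min(a, b)] → w = 0.07
R2 (z=54.0): empty=0.07, warm=0.62; AND[min(a, b)] → w = 0.07
R3 (z=52.0): cold=0.19, ¬empty=1−0.07=0.93; AND[min(a, b)] → w = 0.19
R4 (z=11.0): humid=0.54, full=0.06, warm=0.62; AND[min(a, b)] → w = 0.06
R5 (z=40.0): full=0.06, dry=0.66; AND[min(a, b)] → w = 0.06
Weighted average = (0.07·52.0 + 0.07·54.0 + 0.19·52.0 + 0.06·11.0 + 0.06·40.0) / (0.07 + 0.07 + 0.19 + 0.06 + 0.06)
  = 20.3600 / 0.4500 = 45.24

45.24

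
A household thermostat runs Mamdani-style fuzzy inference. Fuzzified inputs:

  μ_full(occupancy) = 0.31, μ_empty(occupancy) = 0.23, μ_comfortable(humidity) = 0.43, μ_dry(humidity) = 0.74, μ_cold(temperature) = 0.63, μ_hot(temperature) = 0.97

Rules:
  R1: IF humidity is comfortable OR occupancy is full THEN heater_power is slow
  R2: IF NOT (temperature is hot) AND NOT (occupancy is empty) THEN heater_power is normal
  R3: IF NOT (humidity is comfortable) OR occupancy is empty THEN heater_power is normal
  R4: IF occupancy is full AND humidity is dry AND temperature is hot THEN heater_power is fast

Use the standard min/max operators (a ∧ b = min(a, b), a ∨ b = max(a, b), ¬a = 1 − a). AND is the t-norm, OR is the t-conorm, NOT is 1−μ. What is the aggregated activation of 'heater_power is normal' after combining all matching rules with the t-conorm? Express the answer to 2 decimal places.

0.57

R1: comfortable=0.43, full=0.31; OR[max(a, b)] → w = 0.43
R2: ¬hot=1−0.97=0.03, ¬empty=1−0.23=0.77; AND[min(a, b)] → w = 0.03
R3: ¬comfortable=1−0.43=0.57, empty=0.23; OR[max(a, b)] → w = 0.57
R4: full=0.31, dry=0.74, hot=0.97; AND[min(a, b)] → w = 0.31
Rules with consequent 'normal': {R2, R3} → strengths 0.03, 0.57
Aggregate via t-conorm [max(a, b)]: 0.57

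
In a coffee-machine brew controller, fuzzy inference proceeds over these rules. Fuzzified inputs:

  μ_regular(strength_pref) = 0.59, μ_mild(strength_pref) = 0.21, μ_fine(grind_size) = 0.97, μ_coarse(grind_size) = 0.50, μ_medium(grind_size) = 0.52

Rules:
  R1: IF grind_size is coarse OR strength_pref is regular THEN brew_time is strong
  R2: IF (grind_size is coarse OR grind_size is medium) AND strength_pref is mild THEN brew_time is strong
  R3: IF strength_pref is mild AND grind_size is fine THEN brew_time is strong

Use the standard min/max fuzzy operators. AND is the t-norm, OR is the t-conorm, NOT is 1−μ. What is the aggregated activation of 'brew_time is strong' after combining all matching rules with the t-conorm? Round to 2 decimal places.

0.59

R1: coarse=0.50, regular=0.59; OR[max(a, b)] → w = 0.59
R2: (coarse=0.50 OR medium=0.52) = 0.52; AND[min(a, b)] with mild=0.21 → w = 0.21
R3: mild=0.21, fine=0.97; AND[min(a, b)] → w = 0.21
Rules with consequent 'strong': {R1, R2, R3} → strengths 0.59, 0.21, 0.21
Aggregate via t-conorm [max(a, b)]: 0.59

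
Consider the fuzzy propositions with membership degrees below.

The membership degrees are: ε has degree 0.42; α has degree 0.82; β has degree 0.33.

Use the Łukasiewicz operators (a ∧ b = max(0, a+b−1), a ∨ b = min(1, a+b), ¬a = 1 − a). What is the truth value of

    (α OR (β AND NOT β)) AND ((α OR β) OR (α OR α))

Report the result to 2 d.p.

0.82

NOT β = 1 − 0.33 = 0.67
β AND NOT β = max(0, a+b−1) on (0.33, 0.67) = 0.00
α OR (β AND NOT β) = min(1, a+b) on (0.82, 0.00) = 0.82
α OR β = min(1, a+b) on (0.82, 0.33) = 1.00
α OR α = min(1, a+b) on (0.82, 0.82) = 1.00
(α OR β) OR (α OR α) = min(1, a+b) on (1.00, 1.00) = 1.00
(α OR (β AND NOT β)) AND ((α OR β) OR (α OR α)) = max(0, a+b−1) on (0.82, 1.00) = 0.82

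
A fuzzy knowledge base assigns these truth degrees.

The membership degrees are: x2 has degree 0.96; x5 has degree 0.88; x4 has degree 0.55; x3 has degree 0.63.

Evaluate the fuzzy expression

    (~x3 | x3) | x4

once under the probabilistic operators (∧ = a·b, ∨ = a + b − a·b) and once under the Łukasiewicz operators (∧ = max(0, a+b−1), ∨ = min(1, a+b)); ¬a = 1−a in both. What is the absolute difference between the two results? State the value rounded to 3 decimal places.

Under probabilistic:
  ~x3 = 1 − 0.6300 = 0.3700
  ~x3 | x3 = a + b − a·b on (0.3700, 0.6300) = 0.7669
  (~x3 | x3) | x4 = a + b − a·b on (0.7669, 0.5500) = 0.8951
  → value = 0.8951
Under Łukasiewicz:
  ~x3 = 1 − 0.63 = 0.37
  ~x3 | x3 = min(1, a+b) on (0.37, 0.63) = 1.00
  (~x3 | x3) | x4 = min(1, a+b) on (1.00, 0.55) = 1.00
  → value = 1.0000
|0.8951 − 1.0000| = 0.105

0.105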